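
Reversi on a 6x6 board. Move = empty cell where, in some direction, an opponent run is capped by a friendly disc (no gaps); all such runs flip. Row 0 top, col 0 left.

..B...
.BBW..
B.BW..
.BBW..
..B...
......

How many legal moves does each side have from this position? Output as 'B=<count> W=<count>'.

Answer: B=5 W=8

Derivation:
-- B to move --
(0,3): no bracket -> illegal
(0,4): flips 1 -> legal
(1,4): flips 2 -> legal
(2,4): flips 3 -> legal
(3,4): flips 2 -> legal
(4,3): no bracket -> illegal
(4,4): flips 1 -> legal
B mobility = 5
-- W to move --
(0,0): flips 2 -> legal
(0,1): flips 1 -> legal
(0,3): no bracket -> illegal
(1,0): flips 2 -> legal
(2,1): flips 1 -> legal
(3,0): flips 2 -> legal
(4,0): flips 2 -> legal
(4,1): flips 1 -> legal
(4,3): no bracket -> illegal
(5,1): flips 1 -> legal
(5,2): no bracket -> illegal
(5,3): no bracket -> illegal
W mobility = 8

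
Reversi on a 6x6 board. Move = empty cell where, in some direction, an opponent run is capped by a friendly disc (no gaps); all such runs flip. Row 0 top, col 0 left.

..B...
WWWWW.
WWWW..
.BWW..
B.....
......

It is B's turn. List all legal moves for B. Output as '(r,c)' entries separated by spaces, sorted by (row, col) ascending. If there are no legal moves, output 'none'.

(0,0): no bracket -> illegal
(0,1): flips 2 -> legal
(0,3): no bracket -> illegal
(0,4): flips 2 -> legal
(0,5): no bracket -> illegal
(1,5): no bracket -> illegal
(2,4): flips 1 -> legal
(2,5): no bracket -> illegal
(3,0): no bracket -> illegal
(3,4): flips 2 -> legal
(4,1): no bracket -> illegal
(4,2): flips 3 -> legal
(4,3): no bracket -> illegal
(4,4): no bracket -> illegal

Answer: (0,1) (0,4) (2,4) (3,4) (4,2)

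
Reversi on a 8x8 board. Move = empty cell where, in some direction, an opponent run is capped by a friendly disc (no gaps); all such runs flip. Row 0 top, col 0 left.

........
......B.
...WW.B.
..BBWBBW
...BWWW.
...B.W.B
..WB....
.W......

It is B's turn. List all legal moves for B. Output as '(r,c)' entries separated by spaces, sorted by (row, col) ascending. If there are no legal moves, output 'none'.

(1,2): no bracket -> illegal
(1,3): flips 2 -> legal
(1,4): flips 1 -> legal
(1,5): flips 1 -> legal
(2,2): no bracket -> illegal
(2,5): flips 1 -> legal
(2,7): no bracket -> illegal
(4,7): flips 3 -> legal
(5,1): no bracket -> illegal
(5,2): no bracket -> illegal
(5,4): flips 1 -> legal
(5,6): flips 1 -> legal
(6,0): no bracket -> illegal
(6,1): flips 1 -> legal
(6,4): no bracket -> illegal
(6,5): flips 2 -> legal
(6,6): flips 2 -> legal
(7,0): no bracket -> illegal
(7,2): no bracket -> illegal
(7,3): no bracket -> illegal

Answer: (1,3) (1,4) (1,5) (2,5) (4,7) (5,4) (5,6) (6,1) (6,5) (6,6)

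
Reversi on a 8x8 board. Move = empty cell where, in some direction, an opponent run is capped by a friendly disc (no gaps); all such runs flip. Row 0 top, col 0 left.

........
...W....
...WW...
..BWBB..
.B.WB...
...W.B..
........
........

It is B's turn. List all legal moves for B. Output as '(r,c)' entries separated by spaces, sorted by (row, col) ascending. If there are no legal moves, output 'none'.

Answer: (0,2) (1,2) (1,4) (2,2) (4,2) (5,2) (5,4) (6,2)

Derivation:
(0,2): flips 2 -> legal
(0,3): no bracket -> illegal
(0,4): no bracket -> illegal
(1,2): flips 1 -> legal
(1,4): flips 2 -> legal
(1,5): no bracket -> illegal
(2,2): flips 1 -> legal
(2,5): no bracket -> illegal
(4,2): flips 1 -> legal
(5,2): flips 1 -> legal
(5,4): flips 1 -> legal
(6,2): flips 1 -> legal
(6,3): no bracket -> illegal
(6,4): no bracket -> illegal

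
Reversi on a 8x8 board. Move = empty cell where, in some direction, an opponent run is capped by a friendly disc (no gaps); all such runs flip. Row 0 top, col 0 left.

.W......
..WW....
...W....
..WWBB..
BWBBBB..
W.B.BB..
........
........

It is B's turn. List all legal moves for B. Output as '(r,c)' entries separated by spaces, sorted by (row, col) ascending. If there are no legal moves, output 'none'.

Answer: (0,3) (2,1) (2,2) (2,4) (3,0) (3,1) (6,0)

Derivation:
(0,0): no bracket -> illegal
(0,2): no bracket -> illegal
(0,3): flips 3 -> legal
(0,4): no bracket -> illegal
(1,0): no bracket -> illegal
(1,1): no bracket -> illegal
(1,4): no bracket -> illegal
(2,1): flips 1 -> legal
(2,2): flips 2 -> legal
(2,4): flips 1 -> legal
(3,0): flips 1 -> legal
(3,1): flips 2 -> legal
(5,1): no bracket -> illegal
(6,0): flips 1 -> legal
(6,1): no bracket -> illegal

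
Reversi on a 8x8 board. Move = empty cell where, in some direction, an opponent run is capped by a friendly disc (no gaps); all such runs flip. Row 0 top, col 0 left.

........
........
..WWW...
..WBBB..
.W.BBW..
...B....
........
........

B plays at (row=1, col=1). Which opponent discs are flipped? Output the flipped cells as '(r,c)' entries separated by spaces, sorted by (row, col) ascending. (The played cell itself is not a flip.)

Dir NW: first cell '.' (not opp) -> no flip
Dir N: first cell '.' (not opp) -> no flip
Dir NE: first cell '.' (not opp) -> no flip
Dir W: first cell '.' (not opp) -> no flip
Dir E: first cell '.' (not opp) -> no flip
Dir SW: first cell '.' (not opp) -> no flip
Dir S: first cell '.' (not opp) -> no flip
Dir SE: opp run (2,2) capped by B -> flip

Answer: (2,2)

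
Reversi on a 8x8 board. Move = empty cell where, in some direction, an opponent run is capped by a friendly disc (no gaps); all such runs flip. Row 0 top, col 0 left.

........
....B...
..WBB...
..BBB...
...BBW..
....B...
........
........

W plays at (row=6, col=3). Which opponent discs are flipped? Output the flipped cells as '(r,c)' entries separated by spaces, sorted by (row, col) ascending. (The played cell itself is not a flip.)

Answer: (5,4)

Derivation:
Dir NW: first cell '.' (not opp) -> no flip
Dir N: first cell '.' (not opp) -> no flip
Dir NE: opp run (5,4) capped by W -> flip
Dir W: first cell '.' (not opp) -> no flip
Dir E: first cell '.' (not opp) -> no flip
Dir SW: first cell '.' (not opp) -> no flip
Dir S: first cell '.' (not opp) -> no flip
Dir SE: first cell '.' (not opp) -> no flip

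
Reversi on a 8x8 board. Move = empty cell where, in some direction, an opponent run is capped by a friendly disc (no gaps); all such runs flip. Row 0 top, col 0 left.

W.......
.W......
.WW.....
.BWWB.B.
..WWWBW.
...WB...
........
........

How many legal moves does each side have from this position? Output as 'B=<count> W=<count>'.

Answer: B=8 W=11

Derivation:
-- B to move --
(0,1): flips 2 -> legal
(0,2): no bracket -> illegal
(1,0): flips 3 -> legal
(1,2): no bracket -> illegal
(1,3): flips 1 -> legal
(2,0): no bracket -> illegal
(2,3): no bracket -> illegal
(2,4): no bracket -> illegal
(3,0): no bracket -> illegal
(3,5): no bracket -> illegal
(3,7): no bracket -> illegal
(4,1): flips 3 -> legal
(4,7): flips 1 -> legal
(5,1): no bracket -> illegal
(5,2): flips 2 -> legal
(5,5): no bracket -> illegal
(5,6): flips 1 -> legal
(5,7): no bracket -> illegal
(6,2): no bracket -> illegal
(6,3): no bracket -> illegal
(6,4): flips 2 -> legal
B mobility = 8
-- W to move --
(2,0): flips 1 -> legal
(2,3): no bracket -> illegal
(2,4): flips 1 -> legal
(2,5): flips 1 -> legal
(2,6): flips 1 -> legal
(2,7): no bracket -> illegal
(3,0): flips 1 -> legal
(3,5): flips 1 -> legal
(3,7): no bracket -> illegal
(4,0): flips 1 -> legal
(4,1): flips 1 -> legal
(4,7): no bracket -> illegal
(5,5): flips 1 -> legal
(5,6): no bracket -> illegal
(6,3): no bracket -> illegal
(6,4): flips 1 -> legal
(6,5): flips 1 -> legal
W mobility = 11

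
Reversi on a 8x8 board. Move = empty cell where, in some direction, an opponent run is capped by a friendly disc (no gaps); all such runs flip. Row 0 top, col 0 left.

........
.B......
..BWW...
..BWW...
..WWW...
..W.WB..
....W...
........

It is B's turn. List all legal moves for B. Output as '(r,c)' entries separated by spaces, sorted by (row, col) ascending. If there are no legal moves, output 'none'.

Answer: (1,4) (2,5) (3,5) (5,3) (6,2) (6,5) (7,3)

Derivation:
(1,2): no bracket -> illegal
(1,3): no bracket -> illegal
(1,4): flips 1 -> legal
(1,5): no bracket -> illegal
(2,5): flips 2 -> legal
(3,1): no bracket -> illegal
(3,5): flips 2 -> legal
(4,1): no bracket -> illegal
(4,5): no bracket -> illegal
(5,1): no bracket -> illegal
(5,3): flips 1 -> legal
(6,1): no bracket -> illegal
(6,2): flips 2 -> legal
(6,3): no bracket -> illegal
(6,5): flips 2 -> legal
(7,3): flips 1 -> legal
(7,4): no bracket -> illegal
(7,5): no bracket -> illegal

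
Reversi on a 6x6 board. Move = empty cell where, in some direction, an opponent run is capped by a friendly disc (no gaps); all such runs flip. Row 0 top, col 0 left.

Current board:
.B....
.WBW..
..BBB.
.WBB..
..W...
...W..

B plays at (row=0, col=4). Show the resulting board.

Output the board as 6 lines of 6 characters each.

Answer: .B..B.
.WBB..
..BBB.
.WBB..
..W...
...W..

Derivation:
Place B at (0,4); scan 8 dirs for brackets.
Dir NW: edge -> no flip
Dir N: edge -> no flip
Dir NE: edge -> no flip
Dir W: first cell '.' (not opp) -> no flip
Dir E: first cell '.' (not opp) -> no flip
Dir SW: opp run (1,3) capped by B -> flip
Dir S: first cell '.' (not opp) -> no flip
Dir SE: first cell '.' (not opp) -> no flip
All flips: (1,3)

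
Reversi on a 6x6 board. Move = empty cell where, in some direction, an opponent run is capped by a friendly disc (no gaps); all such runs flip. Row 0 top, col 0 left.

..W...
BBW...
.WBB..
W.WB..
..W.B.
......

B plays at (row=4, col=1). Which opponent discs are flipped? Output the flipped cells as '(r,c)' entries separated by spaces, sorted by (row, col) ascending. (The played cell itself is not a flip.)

Answer: (3,2)

Derivation:
Dir NW: opp run (3,0), next=edge -> no flip
Dir N: first cell '.' (not opp) -> no flip
Dir NE: opp run (3,2) capped by B -> flip
Dir W: first cell '.' (not opp) -> no flip
Dir E: opp run (4,2), next='.' -> no flip
Dir SW: first cell '.' (not opp) -> no flip
Dir S: first cell '.' (not opp) -> no flip
Dir SE: first cell '.' (not opp) -> no flip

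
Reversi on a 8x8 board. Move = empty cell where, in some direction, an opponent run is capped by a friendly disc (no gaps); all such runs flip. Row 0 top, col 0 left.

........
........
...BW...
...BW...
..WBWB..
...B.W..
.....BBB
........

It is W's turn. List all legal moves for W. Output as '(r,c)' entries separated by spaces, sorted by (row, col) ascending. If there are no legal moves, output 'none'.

Answer: (1,2) (2,2) (3,2) (3,5) (4,6) (5,2) (5,6) (6,2) (6,4) (7,5) (7,7)

Derivation:
(1,2): flips 1 -> legal
(1,3): no bracket -> illegal
(1,4): no bracket -> illegal
(2,2): flips 2 -> legal
(3,2): flips 1 -> legal
(3,5): flips 1 -> legal
(3,6): no bracket -> illegal
(4,6): flips 1 -> legal
(5,2): flips 1 -> legal
(5,4): no bracket -> illegal
(5,6): flips 1 -> legal
(5,7): no bracket -> illegal
(6,2): flips 1 -> legal
(6,3): no bracket -> illegal
(6,4): flips 1 -> legal
(7,4): no bracket -> illegal
(7,5): flips 1 -> legal
(7,6): no bracket -> illegal
(7,7): flips 1 -> legal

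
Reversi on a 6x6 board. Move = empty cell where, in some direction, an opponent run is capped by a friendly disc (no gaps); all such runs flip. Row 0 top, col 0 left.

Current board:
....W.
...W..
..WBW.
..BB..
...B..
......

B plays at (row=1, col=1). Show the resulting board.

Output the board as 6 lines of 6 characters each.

Place B at (1,1); scan 8 dirs for brackets.
Dir NW: first cell '.' (not opp) -> no flip
Dir N: first cell '.' (not opp) -> no flip
Dir NE: first cell '.' (not opp) -> no flip
Dir W: first cell '.' (not opp) -> no flip
Dir E: first cell '.' (not opp) -> no flip
Dir SW: first cell '.' (not opp) -> no flip
Dir S: first cell '.' (not opp) -> no flip
Dir SE: opp run (2,2) capped by B -> flip
All flips: (2,2)

Answer: ....W.
.B.W..
..BBW.
..BB..
...B..
......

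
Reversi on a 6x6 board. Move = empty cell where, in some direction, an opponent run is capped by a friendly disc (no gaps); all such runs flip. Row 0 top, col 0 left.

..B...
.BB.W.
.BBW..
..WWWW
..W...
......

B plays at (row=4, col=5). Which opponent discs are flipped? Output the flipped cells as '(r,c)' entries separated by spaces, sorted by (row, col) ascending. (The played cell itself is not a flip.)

Answer: (2,3) (3,4)

Derivation:
Dir NW: opp run (3,4) (2,3) capped by B -> flip
Dir N: opp run (3,5), next='.' -> no flip
Dir NE: edge -> no flip
Dir W: first cell '.' (not opp) -> no flip
Dir E: edge -> no flip
Dir SW: first cell '.' (not opp) -> no flip
Dir S: first cell '.' (not opp) -> no flip
Dir SE: edge -> no flip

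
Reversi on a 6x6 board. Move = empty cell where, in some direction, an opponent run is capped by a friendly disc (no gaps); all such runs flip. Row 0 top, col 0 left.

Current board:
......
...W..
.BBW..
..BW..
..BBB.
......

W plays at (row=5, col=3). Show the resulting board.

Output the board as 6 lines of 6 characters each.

Answer: ......
...W..
.BBW..
..BW..
..BWB.
...W..

Derivation:
Place W at (5,3); scan 8 dirs for brackets.
Dir NW: opp run (4,2), next='.' -> no flip
Dir N: opp run (4,3) capped by W -> flip
Dir NE: opp run (4,4), next='.' -> no flip
Dir W: first cell '.' (not opp) -> no flip
Dir E: first cell '.' (not opp) -> no flip
Dir SW: edge -> no flip
Dir S: edge -> no flip
Dir SE: edge -> no flip
All flips: (4,3)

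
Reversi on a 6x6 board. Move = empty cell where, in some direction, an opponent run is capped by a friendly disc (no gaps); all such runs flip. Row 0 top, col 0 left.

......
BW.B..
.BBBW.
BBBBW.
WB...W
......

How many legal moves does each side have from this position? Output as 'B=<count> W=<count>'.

Answer: B=7 W=7

Derivation:
-- B to move --
(0,0): flips 1 -> legal
(0,1): flips 1 -> legal
(0,2): no bracket -> illegal
(1,2): flips 1 -> legal
(1,4): no bracket -> illegal
(1,5): flips 1 -> legal
(2,0): no bracket -> illegal
(2,5): flips 1 -> legal
(3,5): flips 2 -> legal
(4,3): no bracket -> illegal
(4,4): no bracket -> illegal
(5,0): flips 1 -> legal
(5,1): no bracket -> illegal
(5,4): no bracket -> illegal
(5,5): no bracket -> illegal
B mobility = 7
-- W to move --
(0,0): no bracket -> illegal
(0,1): no bracket -> illegal
(0,2): flips 1 -> legal
(0,3): no bracket -> illegal
(0,4): flips 3 -> legal
(1,2): flips 1 -> legal
(1,4): no bracket -> illegal
(2,0): flips 4 -> legal
(4,2): flips 2 -> legal
(4,3): no bracket -> illegal
(4,4): flips 2 -> legal
(5,0): no bracket -> illegal
(5,1): flips 3 -> legal
(5,2): no bracket -> illegal
W mobility = 7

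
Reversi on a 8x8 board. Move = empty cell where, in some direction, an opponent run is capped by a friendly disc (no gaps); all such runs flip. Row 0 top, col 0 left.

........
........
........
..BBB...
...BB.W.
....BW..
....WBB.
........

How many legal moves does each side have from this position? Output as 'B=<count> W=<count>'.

Answer: B=4 W=6

Derivation:
-- B to move --
(3,5): no bracket -> illegal
(3,6): no bracket -> illegal
(3,7): no bracket -> illegal
(4,5): flips 1 -> legal
(4,7): no bracket -> illegal
(5,3): no bracket -> illegal
(5,6): flips 1 -> legal
(5,7): no bracket -> illegal
(6,3): flips 1 -> legal
(7,3): no bracket -> illegal
(7,4): flips 1 -> legal
(7,5): no bracket -> illegal
B mobility = 4
-- W to move --
(2,1): no bracket -> illegal
(2,2): flips 2 -> legal
(2,3): no bracket -> illegal
(2,4): flips 3 -> legal
(2,5): no bracket -> illegal
(3,1): no bracket -> illegal
(3,5): no bracket -> illegal
(4,1): no bracket -> illegal
(4,2): no bracket -> illegal
(4,5): no bracket -> illegal
(5,2): no bracket -> illegal
(5,3): flips 1 -> legal
(5,6): no bracket -> illegal
(5,7): no bracket -> illegal
(6,3): no bracket -> illegal
(6,7): flips 2 -> legal
(7,4): no bracket -> illegal
(7,5): flips 1 -> legal
(7,6): no bracket -> illegal
(7,7): flips 1 -> legal
W mobility = 6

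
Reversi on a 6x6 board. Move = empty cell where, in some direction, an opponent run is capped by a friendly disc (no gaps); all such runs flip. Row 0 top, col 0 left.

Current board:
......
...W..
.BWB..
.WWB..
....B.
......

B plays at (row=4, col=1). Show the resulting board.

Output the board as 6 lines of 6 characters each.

Answer: ......
...W..
.BWB..
.BBB..
.B..B.
......

Derivation:
Place B at (4,1); scan 8 dirs for brackets.
Dir NW: first cell '.' (not opp) -> no flip
Dir N: opp run (3,1) capped by B -> flip
Dir NE: opp run (3,2) capped by B -> flip
Dir W: first cell '.' (not opp) -> no flip
Dir E: first cell '.' (not opp) -> no flip
Dir SW: first cell '.' (not opp) -> no flip
Dir S: first cell '.' (not opp) -> no flip
Dir SE: first cell '.' (not opp) -> no flip
All flips: (3,1) (3,2)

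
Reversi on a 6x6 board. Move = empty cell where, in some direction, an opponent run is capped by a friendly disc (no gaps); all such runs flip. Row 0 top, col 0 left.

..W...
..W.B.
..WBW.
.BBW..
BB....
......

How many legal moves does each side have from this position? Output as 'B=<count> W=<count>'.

Answer: B=6 W=5

Derivation:
-- B to move --
(0,1): flips 1 -> legal
(0,3): no bracket -> illegal
(1,1): no bracket -> illegal
(1,3): flips 1 -> legal
(1,5): no bracket -> illegal
(2,1): flips 1 -> legal
(2,5): flips 1 -> legal
(3,4): flips 2 -> legal
(3,5): no bracket -> illegal
(4,2): no bracket -> illegal
(4,3): flips 1 -> legal
(4,4): no bracket -> illegal
B mobility = 6
-- W to move --
(0,3): no bracket -> illegal
(0,4): flips 1 -> legal
(0,5): no bracket -> illegal
(1,3): flips 1 -> legal
(1,5): no bracket -> illegal
(2,0): no bracket -> illegal
(2,1): no bracket -> illegal
(2,5): no bracket -> illegal
(3,0): flips 2 -> legal
(3,4): flips 1 -> legal
(4,2): flips 1 -> legal
(4,3): no bracket -> illegal
(5,0): no bracket -> illegal
(5,1): no bracket -> illegal
(5,2): no bracket -> illegal
W mobility = 5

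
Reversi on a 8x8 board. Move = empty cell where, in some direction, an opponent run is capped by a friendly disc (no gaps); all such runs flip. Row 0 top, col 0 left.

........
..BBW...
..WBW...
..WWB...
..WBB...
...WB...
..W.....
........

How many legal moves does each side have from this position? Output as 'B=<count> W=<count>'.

-- B to move --
(0,3): no bracket -> illegal
(0,4): flips 2 -> legal
(0,5): flips 1 -> legal
(1,1): flips 2 -> legal
(1,5): flips 1 -> legal
(2,1): flips 2 -> legal
(2,5): flips 1 -> legal
(3,1): flips 3 -> legal
(3,5): flips 1 -> legal
(4,1): flips 2 -> legal
(5,1): no bracket -> illegal
(5,2): flips 4 -> legal
(6,1): no bracket -> illegal
(6,3): flips 1 -> legal
(6,4): no bracket -> illegal
(7,1): flips 2 -> legal
(7,2): no bracket -> illegal
(7,3): no bracket -> illegal
B mobility = 12
-- W to move --
(0,1): no bracket -> illegal
(0,2): flips 2 -> legal
(0,3): flips 2 -> legal
(0,4): flips 1 -> legal
(1,1): flips 2 -> legal
(2,1): no bracket -> illegal
(2,5): no bracket -> illegal
(3,5): flips 2 -> legal
(4,5): flips 2 -> legal
(5,2): no bracket -> illegal
(5,5): flips 2 -> legal
(6,3): no bracket -> illegal
(6,4): flips 3 -> legal
(6,5): flips 2 -> legal
W mobility = 9

Answer: B=12 W=9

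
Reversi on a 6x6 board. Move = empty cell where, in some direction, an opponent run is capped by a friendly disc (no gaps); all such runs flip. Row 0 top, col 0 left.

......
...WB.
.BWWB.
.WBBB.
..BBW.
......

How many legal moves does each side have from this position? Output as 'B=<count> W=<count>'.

-- B to move --
(0,2): flips 1 -> legal
(0,3): flips 2 -> legal
(0,4): no bracket -> illegal
(1,1): flips 1 -> legal
(1,2): flips 3 -> legal
(2,0): flips 1 -> legal
(3,0): flips 1 -> legal
(3,5): no bracket -> illegal
(4,0): no bracket -> illegal
(4,1): flips 1 -> legal
(4,5): flips 1 -> legal
(5,3): no bracket -> illegal
(5,4): flips 1 -> legal
(5,5): flips 1 -> legal
B mobility = 10
-- W to move --
(0,3): no bracket -> illegal
(0,4): flips 3 -> legal
(0,5): flips 1 -> legal
(1,0): no bracket -> illegal
(1,1): flips 1 -> legal
(1,2): no bracket -> illegal
(1,5): flips 1 -> legal
(2,0): flips 1 -> legal
(2,5): flips 1 -> legal
(3,0): no bracket -> illegal
(3,5): flips 4 -> legal
(4,1): flips 3 -> legal
(4,5): flips 1 -> legal
(5,1): no bracket -> illegal
(5,2): flips 2 -> legal
(5,3): flips 3 -> legal
(5,4): no bracket -> illegal
W mobility = 11

Answer: B=10 W=11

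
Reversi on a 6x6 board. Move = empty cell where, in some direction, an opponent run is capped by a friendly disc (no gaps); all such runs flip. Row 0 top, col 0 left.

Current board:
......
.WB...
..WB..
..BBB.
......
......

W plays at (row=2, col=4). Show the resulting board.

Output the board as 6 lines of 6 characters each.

Answer: ......
.WB...
..WWW.
..BBB.
......
......

Derivation:
Place W at (2,4); scan 8 dirs for brackets.
Dir NW: first cell '.' (not opp) -> no flip
Dir N: first cell '.' (not opp) -> no flip
Dir NE: first cell '.' (not opp) -> no flip
Dir W: opp run (2,3) capped by W -> flip
Dir E: first cell '.' (not opp) -> no flip
Dir SW: opp run (3,3), next='.' -> no flip
Dir S: opp run (3,4), next='.' -> no flip
Dir SE: first cell '.' (not opp) -> no flip
All flips: (2,3)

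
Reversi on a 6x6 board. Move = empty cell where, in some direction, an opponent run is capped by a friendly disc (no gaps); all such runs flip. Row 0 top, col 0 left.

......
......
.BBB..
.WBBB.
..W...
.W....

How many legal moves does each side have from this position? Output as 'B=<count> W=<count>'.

Answer: B=4 W=5

Derivation:
-- B to move --
(2,0): no bracket -> illegal
(3,0): flips 1 -> legal
(4,0): flips 1 -> legal
(4,1): flips 1 -> legal
(4,3): no bracket -> illegal
(5,0): no bracket -> illegal
(5,2): flips 1 -> legal
(5,3): no bracket -> illegal
B mobility = 4
-- W to move --
(1,0): no bracket -> illegal
(1,1): flips 1 -> legal
(1,2): flips 2 -> legal
(1,3): flips 1 -> legal
(1,4): no bracket -> illegal
(2,0): no bracket -> illegal
(2,4): flips 1 -> legal
(2,5): no bracket -> illegal
(3,0): no bracket -> illegal
(3,5): flips 3 -> legal
(4,1): no bracket -> illegal
(4,3): no bracket -> illegal
(4,4): no bracket -> illegal
(4,5): no bracket -> illegal
W mobility = 5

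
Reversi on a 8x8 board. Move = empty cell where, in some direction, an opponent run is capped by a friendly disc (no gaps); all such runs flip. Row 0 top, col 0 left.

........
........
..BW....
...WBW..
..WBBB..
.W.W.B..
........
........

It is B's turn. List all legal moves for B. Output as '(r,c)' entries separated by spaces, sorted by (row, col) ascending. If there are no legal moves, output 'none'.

(1,2): flips 1 -> legal
(1,3): flips 2 -> legal
(1,4): no bracket -> illegal
(2,4): flips 1 -> legal
(2,5): flips 1 -> legal
(2,6): flips 1 -> legal
(3,1): no bracket -> illegal
(3,2): flips 1 -> legal
(3,6): flips 1 -> legal
(4,0): no bracket -> illegal
(4,1): flips 1 -> legal
(4,6): no bracket -> illegal
(5,0): no bracket -> illegal
(5,2): no bracket -> illegal
(5,4): no bracket -> illegal
(6,0): no bracket -> illegal
(6,1): no bracket -> illegal
(6,2): flips 1 -> legal
(6,3): flips 1 -> legal
(6,4): no bracket -> illegal

Answer: (1,2) (1,3) (2,4) (2,5) (2,6) (3,2) (3,6) (4,1) (6,2) (6,3)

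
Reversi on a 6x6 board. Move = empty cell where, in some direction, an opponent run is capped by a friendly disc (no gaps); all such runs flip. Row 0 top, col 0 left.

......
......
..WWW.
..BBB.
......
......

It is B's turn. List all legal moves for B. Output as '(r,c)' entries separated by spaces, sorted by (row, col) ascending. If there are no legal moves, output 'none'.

(1,1): flips 1 -> legal
(1,2): flips 2 -> legal
(1,3): flips 1 -> legal
(1,4): flips 2 -> legal
(1,5): flips 1 -> legal
(2,1): no bracket -> illegal
(2,5): no bracket -> illegal
(3,1): no bracket -> illegal
(3,5): no bracket -> illegal

Answer: (1,1) (1,2) (1,3) (1,4) (1,5)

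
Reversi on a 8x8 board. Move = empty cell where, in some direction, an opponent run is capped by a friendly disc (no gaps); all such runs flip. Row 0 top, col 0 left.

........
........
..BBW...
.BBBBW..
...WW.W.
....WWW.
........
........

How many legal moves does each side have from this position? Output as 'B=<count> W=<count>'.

Answer: B=9 W=6

Derivation:
-- B to move --
(1,3): no bracket -> illegal
(1,4): flips 1 -> legal
(1,5): flips 1 -> legal
(2,5): flips 1 -> legal
(2,6): no bracket -> illegal
(3,6): flips 1 -> legal
(3,7): no bracket -> illegal
(4,2): no bracket -> illegal
(4,5): no bracket -> illegal
(4,7): no bracket -> illegal
(5,2): flips 1 -> legal
(5,3): flips 1 -> legal
(5,7): no bracket -> illegal
(6,3): no bracket -> illegal
(6,4): flips 2 -> legal
(6,5): flips 2 -> legal
(6,6): flips 2 -> legal
(6,7): no bracket -> illegal
B mobility = 9
-- W to move --
(1,1): flips 2 -> legal
(1,2): no bracket -> illegal
(1,3): flips 2 -> legal
(1,4): no bracket -> illegal
(2,0): no bracket -> illegal
(2,1): flips 3 -> legal
(2,5): flips 1 -> legal
(3,0): flips 4 -> legal
(4,0): no bracket -> illegal
(4,1): no bracket -> illegal
(4,2): flips 1 -> legal
(4,5): no bracket -> illegal
W mobility = 6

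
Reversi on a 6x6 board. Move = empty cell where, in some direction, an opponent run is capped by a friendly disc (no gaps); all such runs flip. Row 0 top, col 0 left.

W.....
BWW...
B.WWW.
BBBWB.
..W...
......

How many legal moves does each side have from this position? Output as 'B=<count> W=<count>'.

-- B to move --
(0,1): flips 2 -> legal
(0,2): flips 3 -> legal
(0,3): no bracket -> illegal
(1,3): flips 3 -> legal
(1,4): flips 2 -> legal
(1,5): no bracket -> illegal
(2,1): no bracket -> illegal
(2,5): no bracket -> illegal
(3,5): no bracket -> illegal
(4,1): no bracket -> illegal
(4,3): no bracket -> illegal
(4,4): no bracket -> illegal
(5,1): no bracket -> illegal
(5,2): flips 1 -> legal
(5,3): flips 1 -> legal
B mobility = 6
-- W to move --
(0,1): no bracket -> illegal
(2,1): no bracket -> illegal
(2,5): no bracket -> illegal
(3,5): flips 1 -> legal
(4,0): flips 4 -> legal
(4,1): flips 1 -> legal
(4,3): no bracket -> illegal
(4,4): flips 1 -> legal
(4,5): flips 1 -> legal
W mobility = 5

Answer: B=6 W=5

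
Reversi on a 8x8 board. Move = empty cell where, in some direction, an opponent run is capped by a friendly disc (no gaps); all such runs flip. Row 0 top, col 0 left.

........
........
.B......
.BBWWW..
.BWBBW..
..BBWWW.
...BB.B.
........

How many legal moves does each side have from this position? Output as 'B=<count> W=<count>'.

-- B to move --
(2,2): flips 1 -> legal
(2,3): flips 1 -> legal
(2,4): flips 1 -> legal
(2,5): flips 1 -> legal
(2,6): flips 1 -> legal
(3,6): flips 5 -> legal
(4,6): flips 3 -> legal
(4,7): no bracket -> illegal
(5,1): no bracket -> illegal
(5,7): flips 3 -> legal
(6,5): flips 1 -> legal
(6,7): no bracket -> illegal
B mobility = 9
-- W to move --
(1,0): flips 3 -> legal
(1,1): no bracket -> illegal
(1,2): no bracket -> illegal
(2,0): flips 1 -> legal
(2,2): flips 1 -> legal
(2,3): no bracket -> illegal
(3,0): flips 2 -> legal
(4,0): flips 1 -> legal
(5,0): no bracket -> illegal
(5,1): flips 2 -> legal
(5,7): no bracket -> illegal
(6,1): flips 2 -> legal
(6,2): flips 3 -> legal
(6,5): no bracket -> illegal
(6,7): no bracket -> illegal
(7,2): flips 1 -> legal
(7,3): flips 4 -> legal
(7,4): flips 1 -> legal
(7,5): flips 2 -> legal
(7,6): flips 1 -> legal
(7,7): flips 1 -> legal
W mobility = 14

Answer: B=9 W=14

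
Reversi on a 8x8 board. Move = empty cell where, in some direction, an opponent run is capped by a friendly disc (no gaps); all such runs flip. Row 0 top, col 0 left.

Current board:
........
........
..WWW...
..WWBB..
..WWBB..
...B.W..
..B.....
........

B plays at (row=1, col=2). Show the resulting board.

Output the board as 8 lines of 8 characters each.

Place B at (1,2); scan 8 dirs for brackets.
Dir NW: first cell '.' (not opp) -> no flip
Dir N: first cell '.' (not opp) -> no flip
Dir NE: first cell '.' (not opp) -> no flip
Dir W: first cell '.' (not opp) -> no flip
Dir E: first cell '.' (not opp) -> no flip
Dir SW: first cell '.' (not opp) -> no flip
Dir S: opp run (2,2) (3,2) (4,2), next='.' -> no flip
Dir SE: opp run (2,3) capped by B -> flip
All flips: (2,3)

Answer: ........
..B.....
..WBW...
..WWBB..
..WWBB..
...B.W..
..B.....
........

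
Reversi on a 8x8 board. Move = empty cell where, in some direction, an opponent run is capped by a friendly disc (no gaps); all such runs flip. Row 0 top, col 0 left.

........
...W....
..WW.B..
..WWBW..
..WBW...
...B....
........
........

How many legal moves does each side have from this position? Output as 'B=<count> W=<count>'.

-- B to move --
(0,2): no bracket -> illegal
(0,3): flips 3 -> legal
(0,4): no bracket -> illegal
(1,1): no bracket -> illegal
(1,2): flips 1 -> legal
(1,4): no bracket -> illegal
(2,1): flips 1 -> legal
(2,4): no bracket -> illegal
(2,6): flips 2 -> legal
(3,1): flips 3 -> legal
(3,6): flips 1 -> legal
(4,1): flips 1 -> legal
(4,5): flips 2 -> legal
(4,6): no bracket -> illegal
(5,1): no bracket -> illegal
(5,2): no bracket -> illegal
(5,4): flips 1 -> legal
(5,5): no bracket -> illegal
B mobility = 9
-- W to move --
(1,4): no bracket -> illegal
(1,5): flips 1 -> legal
(1,6): no bracket -> illegal
(2,4): flips 1 -> legal
(2,6): no bracket -> illegal
(3,6): no bracket -> illegal
(4,5): flips 1 -> legal
(5,2): no bracket -> illegal
(5,4): flips 1 -> legal
(6,2): flips 1 -> legal
(6,3): flips 2 -> legal
(6,4): flips 1 -> legal
W mobility = 7

Answer: B=9 W=7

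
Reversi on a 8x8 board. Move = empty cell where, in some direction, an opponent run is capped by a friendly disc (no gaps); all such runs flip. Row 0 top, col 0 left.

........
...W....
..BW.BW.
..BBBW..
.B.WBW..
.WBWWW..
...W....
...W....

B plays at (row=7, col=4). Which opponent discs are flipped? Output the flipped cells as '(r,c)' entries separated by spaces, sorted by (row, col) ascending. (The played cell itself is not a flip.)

Dir NW: opp run (6,3) capped by B -> flip
Dir N: first cell '.' (not opp) -> no flip
Dir NE: first cell '.' (not opp) -> no flip
Dir W: opp run (7,3), next='.' -> no flip
Dir E: first cell '.' (not opp) -> no flip
Dir SW: edge -> no flip
Dir S: edge -> no flip
Dir SE: edge -> no flip

Answer: (6,3)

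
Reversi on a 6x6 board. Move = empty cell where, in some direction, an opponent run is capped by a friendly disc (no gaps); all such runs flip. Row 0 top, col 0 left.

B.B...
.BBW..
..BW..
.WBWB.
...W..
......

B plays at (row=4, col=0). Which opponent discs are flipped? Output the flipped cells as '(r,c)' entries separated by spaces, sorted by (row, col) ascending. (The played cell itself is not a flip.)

Dir NW: edge -> no flip
Dir N: first cell '.' (not opp) -> no flip
Dir NE: opp run (3,1) capped by B -> flip
Dir W: edge -> no flip
Dir E: first cell '.' (not opp) -> no flip
Dir SW: edge -> no flip
Dir S: first cell '.' (not opp) -> no flip
Dir SE: first cell '.' (not opp) -> no flip

Answer: (3,1)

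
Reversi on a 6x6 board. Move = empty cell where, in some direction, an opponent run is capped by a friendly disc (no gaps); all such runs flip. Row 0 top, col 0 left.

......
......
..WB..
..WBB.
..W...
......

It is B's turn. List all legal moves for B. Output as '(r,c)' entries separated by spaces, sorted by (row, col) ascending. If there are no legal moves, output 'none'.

Answer: (1,1) (2,1) (3,1) (4,1) (5,1)

Derivation:
(1,1): flips 1 -> legal
(1,2): no bracket -> illegal
(1,3): no bracket -> illegal
(2,1): flips 1 -> legal
(3,1): flips 1 -> legal
(4,1): flips 1 -> legal
(4,3): no bracket -> illegal
(5,1): flips 1 -> legal
(5,2): no bracket -> illegal
(5,3): no bracket -> illegal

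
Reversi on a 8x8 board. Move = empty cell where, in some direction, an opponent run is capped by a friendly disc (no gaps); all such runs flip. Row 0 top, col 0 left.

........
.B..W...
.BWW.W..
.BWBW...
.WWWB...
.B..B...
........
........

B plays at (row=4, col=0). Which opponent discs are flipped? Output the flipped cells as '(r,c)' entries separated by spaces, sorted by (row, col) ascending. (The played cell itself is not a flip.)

Answer: (4,1) (4,2) (4,3)

Derivation:
Dir NW: edge -> no flip
Dir N: first cell '.' (not opp) -> no flip
Dir NE: first cell 'B' (not opp) -> no flip
Dir W: edge -> no flip
Dir E: opp run (4,1) (4,2) (4,3) capped by B -> flip
Dir SW: edge -> no flip
Dir S: first cell '.' (not opp) -> no flip
Dir SE: first cell 'B' (not opp) -> no flip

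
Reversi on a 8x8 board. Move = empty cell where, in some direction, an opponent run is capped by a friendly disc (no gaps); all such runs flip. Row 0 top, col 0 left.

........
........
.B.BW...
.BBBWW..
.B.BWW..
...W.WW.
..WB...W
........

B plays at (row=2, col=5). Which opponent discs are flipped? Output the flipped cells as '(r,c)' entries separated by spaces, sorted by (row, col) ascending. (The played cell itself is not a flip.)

Dir NW: first cell '.' (not opp) -> no flip
Dir N: first cell '.' (not opp) -> no flip
Dir NE: first cell '.' (not opp) -> no flip
Dir W: opp run (2,4) capped by B -> flip
Dir E: first cell '.' (not opp) -> no flip
Dir SW: opp run (3,4) capped by B -> flip
Dir S: opp run (3,5) (4,5) (5,5), next='.' -> no flip
Dir SE: first cell '.' (not opp) -> no flip

Answer: (2,4) (3,4)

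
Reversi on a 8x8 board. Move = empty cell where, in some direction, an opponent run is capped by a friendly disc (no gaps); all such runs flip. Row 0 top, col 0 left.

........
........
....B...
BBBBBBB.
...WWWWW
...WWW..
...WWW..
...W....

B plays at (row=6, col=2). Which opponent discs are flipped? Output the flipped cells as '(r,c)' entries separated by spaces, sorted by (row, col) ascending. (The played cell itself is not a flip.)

Dir NW: first cell '.' (not opp) -> no flip
Dir N: first cell '.' (not opp) -> no flip
Dir NE: opp run (5,3) (4,4) capped by B -> flip
Dir W: first cell '.' (not opp) -> no flip
Dir E: opp run (6,3) (6,4) (6,5), next='.' -> no flip
Dir SW: first cell '.' (not opp) -> no flip
Dir S: first cell '.' (not opp) -> no flip
Dir SE: opp run (7,3), next=edge -> no flip

Answer: (4,4) (5,3)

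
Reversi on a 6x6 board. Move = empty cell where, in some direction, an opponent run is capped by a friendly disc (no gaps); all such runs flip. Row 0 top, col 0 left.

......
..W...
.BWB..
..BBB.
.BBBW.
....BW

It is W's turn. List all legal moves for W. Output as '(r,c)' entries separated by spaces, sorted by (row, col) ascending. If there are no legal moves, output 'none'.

Answer: (2,0) (2,4) (3,0) (4,0) (4,5) (5,2) (5,3)

Derivation:
(1,0): no bracket -> illegal
(1,1): no bracket -> illegal
(1,3): no bracket -> illegal
(1,4): no bracket -> illegal
(2,0): flips 1 -> legal
(2,4): flips 2 -> legal
(2,5): no bracket -> illegal
(3,0): flips 1 -> legal
(3,1): no bracket -> illegal
(3,5): no bracket -> illegal
(4,0): flips 3 -> legal
(4,5): flips 2 -> legal
(5,0): no bracket -> illegal
(5,1): no bracket -> illegal
(5,2): flips 2 -> legal
(5,3): flips 1 -> legal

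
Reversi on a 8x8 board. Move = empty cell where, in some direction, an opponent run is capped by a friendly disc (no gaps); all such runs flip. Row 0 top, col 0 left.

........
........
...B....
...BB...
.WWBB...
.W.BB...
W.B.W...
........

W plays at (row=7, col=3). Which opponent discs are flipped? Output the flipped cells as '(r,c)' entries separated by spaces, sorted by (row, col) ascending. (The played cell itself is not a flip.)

Dir NW: opp run (6,2) capped by W -> flip
Dir N: first cell '.' (not opp) -> no flip
Dir NE: first cell 'W' (not opp) -> no flip
Dir W: first cell '.' (not opp) -> no flip
Dir E: first cell '.' (not opp) -> no flip
Dir SW: edge -> no flip
Dir S: edge -> no flip
Dir SE: edge -> no flip

Answer: (6,2)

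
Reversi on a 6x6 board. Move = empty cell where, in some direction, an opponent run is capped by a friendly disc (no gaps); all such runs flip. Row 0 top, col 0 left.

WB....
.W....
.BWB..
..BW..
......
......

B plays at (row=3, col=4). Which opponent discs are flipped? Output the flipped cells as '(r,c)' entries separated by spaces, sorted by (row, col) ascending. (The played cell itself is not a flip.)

Answer: (3,3)

Derivation:
Dir NW: first cell 'B' (not opp) -> no flip
Dir N: first cell '.' (not opp) -> no flip
Dir NE: first cell '.' (not opp) -> no flip
Dir W: opp run (3,3) capped by B -> flip
Dir E: first cell '.' (not opp) -> no flip
Dir SW: first cell '.' (not opp) -> no flip
Dir S: first cell '.' (not opp) -> no flip
Dir SE: first cell '.' (not opp) -> no flip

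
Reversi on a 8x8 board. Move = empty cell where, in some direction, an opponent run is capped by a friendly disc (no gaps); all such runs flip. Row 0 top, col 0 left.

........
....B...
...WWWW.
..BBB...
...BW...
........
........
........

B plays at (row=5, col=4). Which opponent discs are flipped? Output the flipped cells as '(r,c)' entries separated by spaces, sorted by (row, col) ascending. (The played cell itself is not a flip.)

Dir NW: first cell 'B' (not opp) -> no flip
Dir N: opp run (4,4) capped by B -> flip
Dir NE: first cell '.' (not opp) -> no flip
Dir W: first cell '.' (not opp) -> no flip
Dir E: first cell '.' (not opp) -> no flip
Dir SW: first cell '.' (not opp) -> no flip
Dir S: first cell '.' (not opp) -> no flip
Dir SE: first cell '.' (not opp) -> no flip

Answer: (4,4)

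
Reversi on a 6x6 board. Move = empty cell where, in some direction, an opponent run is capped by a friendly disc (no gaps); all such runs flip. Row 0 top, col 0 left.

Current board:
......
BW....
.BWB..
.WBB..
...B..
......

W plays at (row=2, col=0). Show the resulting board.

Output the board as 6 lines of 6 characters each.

Answer: ......
BW....
WWWB..
.WBB..
...B..
......

Derivation:
Place W at (2,0); scan 8 dirs for brackets.
Dir NW: edge -> no flip
Dir N: opp run (1,0), next='.' -> no flip
Dir NE: first cell 'W' (not opp) -> no flip
Dir W: edge -> no flip
Dir E: opp run (2,1) capped by W -> flip
Dir SW: edge -> no flip
Dir S: first cell '.' (not opp) -> no flip
Dir SE: first cell 'W' (not opp) -> no flip
All flips: (2,1)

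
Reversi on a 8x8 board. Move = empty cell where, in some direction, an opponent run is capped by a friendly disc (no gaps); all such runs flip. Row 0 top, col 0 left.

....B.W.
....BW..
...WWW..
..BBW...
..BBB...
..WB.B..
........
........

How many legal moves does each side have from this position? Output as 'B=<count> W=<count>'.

-- B to move --
(0,5): no bracket -> illegal
(0,7): no bracket -> illegal
(1,2): no bracket -> illegal
(1,3): flips 1 -> legal
(1,6): flips 3 -> legal
(1,7): no bracket -> illegal
(2,2): no bracket -> illegal
(2,6): flips 1 -> legal
(3,5): flips 1 -> legal
(3,6): flips 1 -> legal
(4,1): no bracket -> illegal
(4,5): no bracket -> illegal
(5,1): flips 1 -> legal
(6,1): flips 1 -> legal
(6,2): flips 1 -> legal
(6,3): no bracket -> illegal
B mobility = 8
-- W to move --
(0,3): flips 1 -> legal
(0,5): flips 1 -> legal
(1,3): flips 1 -> legal
(2,1): no bracket -> illegal
(2,2): flips 2 -> legal
(3,1): flips 2 -> legal
(3,5): no bracket -> illegal
(4,1): flips 1 -> legal
(4,5): no bracket -> illegal
(4,6): no bracket -> illegal
(5,1): flips 2 -> legal
(5,4): flips 2 -> legal
(5,6): no bracket -> illegal
(6,2): no bracket -> illegal
(6,3): flips 3 -> legal
(6,4): no bracket -> illegal
(6,5): no bracket -> illegal
(6,6): no bracket -> illegal
W mobility = 9

Answer: B=8 W=9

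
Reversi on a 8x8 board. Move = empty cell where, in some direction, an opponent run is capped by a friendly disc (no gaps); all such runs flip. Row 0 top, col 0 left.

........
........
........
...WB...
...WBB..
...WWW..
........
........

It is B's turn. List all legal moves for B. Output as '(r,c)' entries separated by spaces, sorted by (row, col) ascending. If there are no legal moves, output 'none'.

Answer: (2,2) (3,2) (4,2) (5,2) (6,2) (6,3) (6,4) (6,5) (6,6)

Derivation:
(2,2): flips 1 -> legal
(2,3): no bracket -> illegal
(2,4): no bracket -> illegal
(3,2): flips 1 -> legal
(4,2): flips 1 -> legal
(4,6): no bracket -> illegal
(5,2): flips 1 -> legal
(5,6): no bracket -> illegal
(6,2): flips 1 -> legal
(6,3): flips 1 -> legal
(6,4): flips 1 -> legal
(6,5): flips 1 -> legal
(6,6): flips 1 -> legal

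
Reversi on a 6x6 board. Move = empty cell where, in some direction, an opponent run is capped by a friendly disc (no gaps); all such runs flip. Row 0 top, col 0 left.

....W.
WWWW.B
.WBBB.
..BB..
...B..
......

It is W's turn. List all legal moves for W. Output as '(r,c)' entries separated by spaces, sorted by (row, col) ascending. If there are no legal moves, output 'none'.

(0,5): no bracket -> illegal
(1,4): no bracket -> illegal
(2,5): flips 3 -> legal
(3,1): flips 1 -> legal
(3,4): flips 1 -> legal
(3,5): flips 1 -> legal
(4,1): no bracket -> illegal
(4,2): flips 2 -> legal
(4,4): flips 2 -> legal
(5,2): no bracket -> illegal
(5,3): flips 3 -> legal
(5,4): flips 2 -> legal

Answer: (2,5) (3,1) (3,4) (3,5) (4,2) (4,4) (5,3) (5,4)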